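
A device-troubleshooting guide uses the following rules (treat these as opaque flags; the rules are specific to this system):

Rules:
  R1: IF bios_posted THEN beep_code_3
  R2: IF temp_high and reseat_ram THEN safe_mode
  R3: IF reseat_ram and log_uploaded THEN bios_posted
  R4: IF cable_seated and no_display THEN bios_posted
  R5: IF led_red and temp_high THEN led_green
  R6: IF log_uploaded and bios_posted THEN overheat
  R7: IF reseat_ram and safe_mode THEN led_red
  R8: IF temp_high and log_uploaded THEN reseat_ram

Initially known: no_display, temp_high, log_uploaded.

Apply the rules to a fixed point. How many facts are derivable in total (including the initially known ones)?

[1] R8 [IF temp_high and log_uploaded THEN reseat_ram]. ⇒ new: reseat_ram.
[2] R2 [IF temp_high and reseat_ram THEN safe_mode]; R3 [IF reseat_ram and log_uploaded THEN bios_posted]. ⇒ new: safe_mode, bios_posted.
[3] R1 [IF bios_posted THEN beep_code_3]; R6 [IF log_uploaded and bios_posted THEN overheat]; R7 [IF reseat_ram and safe_mode THEN led_red]. ⇒ new: beep_code_3, overheat, led_red.
[4] R5 [IF led_red and temp_high THEN led_green]. ⇒ new: led_green.
Closure: {beep_code_3, bios_posted, led_green, led_red, log_uploaded, no_display, overheat, reseat_ram, safe_mode, temp_high} — 10 facts.

10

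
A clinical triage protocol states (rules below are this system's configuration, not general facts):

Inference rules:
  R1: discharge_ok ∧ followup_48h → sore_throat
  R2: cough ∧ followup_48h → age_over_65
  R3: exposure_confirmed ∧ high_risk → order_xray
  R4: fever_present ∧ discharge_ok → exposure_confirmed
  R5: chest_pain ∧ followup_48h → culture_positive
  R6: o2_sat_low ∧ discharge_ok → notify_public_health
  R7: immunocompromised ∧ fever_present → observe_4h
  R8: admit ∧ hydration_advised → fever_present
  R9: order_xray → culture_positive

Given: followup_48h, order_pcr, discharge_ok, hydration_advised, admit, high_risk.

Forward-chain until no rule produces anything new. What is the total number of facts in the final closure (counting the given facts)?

Round 1 fires R1, R8, giving sore_throat, fever_present.
Round 2 fires R4, giving exposure_confirmed.
Round 3 fires R3, giving order_xray.
Round 4 fires R9, giving culture_positive.
Closure: {admit, culture_positive, discharge_ok, exposure_confirmed, fever_present, followup_48h, high_risk, hydration_advised, order_pcr, order_xray, sore_throat} — 11 facts.

11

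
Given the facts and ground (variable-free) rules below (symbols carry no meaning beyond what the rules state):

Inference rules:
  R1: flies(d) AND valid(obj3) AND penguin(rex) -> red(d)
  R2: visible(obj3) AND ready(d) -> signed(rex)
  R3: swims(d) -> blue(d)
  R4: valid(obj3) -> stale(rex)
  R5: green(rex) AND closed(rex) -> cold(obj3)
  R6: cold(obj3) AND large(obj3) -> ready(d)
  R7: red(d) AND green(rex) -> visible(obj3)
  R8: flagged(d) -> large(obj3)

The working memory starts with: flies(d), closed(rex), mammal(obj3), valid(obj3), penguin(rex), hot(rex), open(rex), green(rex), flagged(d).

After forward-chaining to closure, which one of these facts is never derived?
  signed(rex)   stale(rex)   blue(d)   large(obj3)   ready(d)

[1] R1 [flies(d) AND valid(obj3) AND penguin(rex) -> red(d)]; R4 [valid(obj3) -> stale(rex)]; R5 [green(rex) AND closed(rex) -> cold(obj3)]; R8 [flagged(d) -> large(obj3)]. ⇒ new: red(d), stale(rex), cold(obj3), large(obj3).
[2] R6 [cold(obj3) AND large(obj3) -> ready(d)]; R7 [red(d) AND green(rex) -> visible(obj3)]. ⇒ new: ready(d), visible(obj3).
[3] R2 [visible(obj3) AND ready(d) -> signed(rex)]. ⇒ new: signed(rex).
Derived: signed(rex) (round 3), ready(d) (round 2), large(obj3) (round 1), stale(rex) (round 1). blue(d) never appears in any round.

blue(d)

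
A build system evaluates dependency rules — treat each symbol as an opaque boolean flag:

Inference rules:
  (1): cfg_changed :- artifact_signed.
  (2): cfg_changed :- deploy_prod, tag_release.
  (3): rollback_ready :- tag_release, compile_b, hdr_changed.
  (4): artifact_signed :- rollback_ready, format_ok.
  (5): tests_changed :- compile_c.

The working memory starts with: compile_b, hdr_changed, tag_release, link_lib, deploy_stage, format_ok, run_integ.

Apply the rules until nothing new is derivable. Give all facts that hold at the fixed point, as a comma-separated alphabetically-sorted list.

artifact_signed, cfg_changed, compile_b, deploy_stage, format_ok, hdr_changed, link_lib, rollback_ready, run_integ, tag_release

Round 1 — (3), derive rollback_ready.
Round 2 — (4), derive artifact_signed.
Round 3 — (1), derive cfg_changed.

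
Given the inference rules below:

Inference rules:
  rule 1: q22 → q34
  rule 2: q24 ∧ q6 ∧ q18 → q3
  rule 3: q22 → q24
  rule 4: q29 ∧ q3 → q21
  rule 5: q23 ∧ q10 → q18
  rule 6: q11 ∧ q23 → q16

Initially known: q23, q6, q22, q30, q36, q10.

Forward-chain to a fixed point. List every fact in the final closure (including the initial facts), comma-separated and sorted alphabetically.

Round 1 — rule 1, rule 3, rule 5, derive q34, q24, q18.
Round 2 — rule 2, derive q3.

q10, q18, q22, q23, q24, q3, q30, q34, q36, q6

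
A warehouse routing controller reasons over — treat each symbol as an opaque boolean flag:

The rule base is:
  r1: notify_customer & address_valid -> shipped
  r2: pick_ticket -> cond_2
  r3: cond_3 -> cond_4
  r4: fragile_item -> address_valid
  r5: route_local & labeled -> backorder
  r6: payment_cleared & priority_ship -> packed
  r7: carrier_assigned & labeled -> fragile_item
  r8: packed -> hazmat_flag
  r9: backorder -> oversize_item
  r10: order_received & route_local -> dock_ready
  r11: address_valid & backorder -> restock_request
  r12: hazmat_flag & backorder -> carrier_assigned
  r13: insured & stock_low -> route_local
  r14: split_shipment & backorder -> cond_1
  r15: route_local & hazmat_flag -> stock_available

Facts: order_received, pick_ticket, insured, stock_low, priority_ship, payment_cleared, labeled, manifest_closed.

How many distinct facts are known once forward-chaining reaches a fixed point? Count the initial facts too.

20

Round 1 — r2, r6, r13, derive cond_2, packed, route_local.
Round 2 — r5, r8, r10, derive backorder, hazmat_flag, dock_ready.
Round 3 — r9, r12, r15, derive oversize_item, carrier_assigned, stock_available.
Round 4 — r7, derive fragile_item.
Round 5 — r4, derive address_valid.
Round 6 — r11, derive restock_request.
Closure: {address_valid, backorder, carrier_assigned, cond_2, dock_ready, fragile_item, hazmat_flag, insured, labeled, manifest_closed, order_received, oversize_item, packed, payment_cleared, pick_ticket, priority_ship, restock_request, route_local, stock_available, stock_low} — 20 facts.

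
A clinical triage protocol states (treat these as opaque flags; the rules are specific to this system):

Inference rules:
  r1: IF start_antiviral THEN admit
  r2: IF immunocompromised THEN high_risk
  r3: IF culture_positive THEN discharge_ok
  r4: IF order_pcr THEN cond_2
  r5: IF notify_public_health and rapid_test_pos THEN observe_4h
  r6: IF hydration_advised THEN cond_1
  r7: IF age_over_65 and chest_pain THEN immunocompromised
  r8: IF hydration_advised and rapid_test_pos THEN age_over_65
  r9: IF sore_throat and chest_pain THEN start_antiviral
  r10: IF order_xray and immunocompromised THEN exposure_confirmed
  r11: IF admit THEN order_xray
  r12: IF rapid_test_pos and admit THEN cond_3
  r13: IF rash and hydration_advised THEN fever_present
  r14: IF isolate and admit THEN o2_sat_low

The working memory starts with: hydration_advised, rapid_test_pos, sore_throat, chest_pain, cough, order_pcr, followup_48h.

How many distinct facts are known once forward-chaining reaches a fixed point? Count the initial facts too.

[1] r4 [IF order_pcr THEN cond_2]; r6 [IF hydration_advised THEN cond_1]; r8 [IF hydration_advised and rapid_test_pos THEN age_over_65]; r9 [IF sore_throat and chest_pain THEN start_antiviral]. ⇒ new: cond_2, cond_1, age_over_65, start_antiviral.
[2] r1 [IF start_antiviral THEN admit]; r7 [IF age_over_65 and chest_pain THEN immunocompromised]. ⇒ new: admit, immunocompromised.
[3] r2 [IF immunocompromised THEN high_risk]; r11 [IF admit THEN order_xray]; r12 [IF rapid_test_pos and admit THEN cond_3]. ⇒ new: high_risk, order_xray, cond_3.
[4] r10 [IF order_xray and immunocompromised THEN exposure_confirmed]. ⇒ new: exposure_confirmed.
Closure: {admit, age_over_65, chest_pain, cond_1, cond_2, cond_3, cough, exposure_confirmed, followup_48h, high_risk, hydration_advised, immunocompromised, order_pcr, order_xray, rapid_test_pos, sore_throat, start_antiviral} — 17 facts.

17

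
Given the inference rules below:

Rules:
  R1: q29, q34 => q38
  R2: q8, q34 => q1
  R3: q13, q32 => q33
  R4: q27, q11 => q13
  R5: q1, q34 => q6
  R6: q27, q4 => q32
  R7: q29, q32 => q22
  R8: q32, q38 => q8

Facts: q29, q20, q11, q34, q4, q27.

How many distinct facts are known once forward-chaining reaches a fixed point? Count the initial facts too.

14

Round 1: R1 [q29, q34 => q38]; R4 [q27, q11 => q13]; R6 [q27, q4 => q32]. Adds q38, q13, q32.
Round 2: R3 [q13, q32 => q33]; R7 [q29, q32 => q22]; R8 [q32, q38 => q8]. Adds q33, q22, q8.
Round 3: R2 [q8, q34 => q1]. Adds q1.
Round 4: R5 [q1, q34 => q6]. Adds q6.
Closure: {q1, q11, q13, q20, q22, q27, q29, q32, q33, q34, q38, q4, q6, q8} — 14 facts.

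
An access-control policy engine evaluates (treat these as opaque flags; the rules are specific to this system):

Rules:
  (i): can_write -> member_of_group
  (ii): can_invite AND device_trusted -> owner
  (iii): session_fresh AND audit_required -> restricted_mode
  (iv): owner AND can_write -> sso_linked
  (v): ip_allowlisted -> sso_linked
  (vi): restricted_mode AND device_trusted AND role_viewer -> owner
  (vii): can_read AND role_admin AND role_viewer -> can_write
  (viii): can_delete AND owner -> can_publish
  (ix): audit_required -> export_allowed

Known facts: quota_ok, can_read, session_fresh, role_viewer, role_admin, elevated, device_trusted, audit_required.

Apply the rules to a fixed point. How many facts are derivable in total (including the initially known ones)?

[1] (iii) [session_fresh AND audit_required -> restricted_mode]; (vii) [can_read AND role_admin AND role_viewer -> can_write]; (ix) [audit_required -> export_allowed]. ⇒ new: restricted_mode, can_write, export_allowed.
[2] (i) [can_write -> member_of_group]; (vi) [restricted_mode AND device_trusted AND role_viewer -> owner]. ⇒ new: member_of_group, owner.
[3] (iv) [owner AND can_write -> sso_linked]. ⇒ new: sso_linked.
Closure: {audit_required, can_read, can_write, device_trusted, elevated, export_allowed, member_of_group, owner, quota_ok, restricted_mode, role_admin, role_viewer, session_fresh, sso_linked} — 14 facts.

14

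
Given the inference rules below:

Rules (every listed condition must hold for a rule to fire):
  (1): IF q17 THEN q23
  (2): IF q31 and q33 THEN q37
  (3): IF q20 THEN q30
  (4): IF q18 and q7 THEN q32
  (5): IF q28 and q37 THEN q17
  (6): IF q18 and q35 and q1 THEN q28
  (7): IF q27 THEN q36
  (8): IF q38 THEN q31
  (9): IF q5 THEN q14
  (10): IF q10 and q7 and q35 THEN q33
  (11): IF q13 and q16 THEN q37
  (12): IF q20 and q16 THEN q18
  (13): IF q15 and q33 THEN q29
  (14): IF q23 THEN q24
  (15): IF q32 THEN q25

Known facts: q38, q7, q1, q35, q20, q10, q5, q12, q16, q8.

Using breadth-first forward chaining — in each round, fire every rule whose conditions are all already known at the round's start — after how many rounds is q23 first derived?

4

Round 1 fires (3), (8), (9), (10), (12), giving q30, q31, q14, q33, q18.
Round 2 fires (2), (4), (6), giving q37, q32, q28.
Round 3 fires (5), (15), giving q17, q25.
Round 4 fires (1), giving q23.
q23 first appears in round 4.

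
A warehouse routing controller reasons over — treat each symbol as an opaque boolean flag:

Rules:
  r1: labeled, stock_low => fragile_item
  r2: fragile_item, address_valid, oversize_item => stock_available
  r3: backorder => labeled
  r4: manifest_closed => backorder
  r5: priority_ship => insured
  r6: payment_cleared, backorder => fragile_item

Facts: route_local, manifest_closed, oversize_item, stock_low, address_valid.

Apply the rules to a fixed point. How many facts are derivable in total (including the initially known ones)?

Round 1: r4 [manifest_closed => backorder]. Adds backorder.
Round 2: r3 [backorder => labeled]. Adds labeled.
Round 3: r1 [labeled, stock_low => fragile_item]. Adds fragile_item.
Round 4: r2 [fragile_item, address_valid, oversize_item => stock_available]. Adds stock_available.
Closure: {address_valid, backorder, fragile_item, labeled, manifest_closed, oversize_item, route_local, stock_available, stock_low} — 9 facts.

9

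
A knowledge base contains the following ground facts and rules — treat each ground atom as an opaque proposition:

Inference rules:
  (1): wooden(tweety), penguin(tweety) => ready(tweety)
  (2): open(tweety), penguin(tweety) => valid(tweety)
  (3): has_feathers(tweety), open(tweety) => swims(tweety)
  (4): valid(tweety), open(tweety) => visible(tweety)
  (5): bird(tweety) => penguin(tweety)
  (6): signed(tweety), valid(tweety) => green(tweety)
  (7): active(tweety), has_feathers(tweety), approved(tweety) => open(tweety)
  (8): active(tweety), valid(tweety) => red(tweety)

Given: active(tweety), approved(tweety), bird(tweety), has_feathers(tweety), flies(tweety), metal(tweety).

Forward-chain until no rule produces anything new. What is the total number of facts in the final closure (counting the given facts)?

12

Round 1: (5) [bird(tweety) => penguin(tweety)]; (7) [active(tweety), has_feathers(tweety), approved(tweety) => open(tweety)]. Adds penguin(tweety), open(tweety).
Round 2: (2) [open(tweety), penguin(tweety) => valid(tweety)]; (3) [has_feathers(tweety), open(tweety) => swims(tweety)]. Adds valid(tweety), swims(tweety).
Round 3: (4) [valid(tweety), open(tweety) => visible(tweety)]; (8) [active(tweety), valid(tweety) => red(tweety)]. Adds visible(tweety), red(tweety).
Closure: {active(tweety), approved(tweety), bird(tweety), flies(tweety), has_feathers(tweety), metal(tweety), open(tweety), penguin(tweety), red(tweety), swims(tweety), valid(tweety), visible(tweety)} — 12 facts.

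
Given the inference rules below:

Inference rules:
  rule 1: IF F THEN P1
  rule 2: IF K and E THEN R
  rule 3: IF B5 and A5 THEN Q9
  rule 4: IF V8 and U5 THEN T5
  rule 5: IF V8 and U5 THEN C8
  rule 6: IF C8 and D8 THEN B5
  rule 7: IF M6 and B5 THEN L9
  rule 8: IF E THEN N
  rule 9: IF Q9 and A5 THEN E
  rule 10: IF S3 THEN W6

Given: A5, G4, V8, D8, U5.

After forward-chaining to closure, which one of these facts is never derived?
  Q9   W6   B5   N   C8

Round 1 fires rule 4, rule 5, giving T5, C8.
Round 2 fires rule 6, giving B5.
Round 3 fires rule 3, giving Q9.
Round 4 fires rule 9, giving E.
Round 5 fires rule 8, giving N.
Derived: B5 (round 2), Q9 (round 3), C8 (round 1), N (round 5). W6 never appears in any round.

W6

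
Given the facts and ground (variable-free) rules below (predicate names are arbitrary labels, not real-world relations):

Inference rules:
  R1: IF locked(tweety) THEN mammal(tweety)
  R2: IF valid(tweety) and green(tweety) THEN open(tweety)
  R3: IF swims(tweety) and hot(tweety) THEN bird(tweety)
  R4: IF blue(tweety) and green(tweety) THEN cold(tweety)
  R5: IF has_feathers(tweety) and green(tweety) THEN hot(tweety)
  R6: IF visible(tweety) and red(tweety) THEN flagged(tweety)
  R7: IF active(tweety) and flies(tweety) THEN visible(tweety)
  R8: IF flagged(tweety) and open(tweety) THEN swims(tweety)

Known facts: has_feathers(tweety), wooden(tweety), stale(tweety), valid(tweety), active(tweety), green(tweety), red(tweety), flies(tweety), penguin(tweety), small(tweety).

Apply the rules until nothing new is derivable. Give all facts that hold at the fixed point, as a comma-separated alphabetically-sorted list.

active(tweety), bird(tweety), flagged(tweety), flies(tweety), green(tweety), has_feathers(tweety), hot(tweety), open(tweety), penguin(tweety), red(tweety), small(tweety), stale(tweety), swims(tweety), valid(tweety), visible(tweety), wooden(tweety)

Round 1 — R2, R5, R7, derive open(tweety), hot(tweety), visible(tweety).
Round 2 — R6, derive flagged(tweety).
Round 3 — R8, derive swims(tweety).
Round 4 — R3, derive bird(tweety).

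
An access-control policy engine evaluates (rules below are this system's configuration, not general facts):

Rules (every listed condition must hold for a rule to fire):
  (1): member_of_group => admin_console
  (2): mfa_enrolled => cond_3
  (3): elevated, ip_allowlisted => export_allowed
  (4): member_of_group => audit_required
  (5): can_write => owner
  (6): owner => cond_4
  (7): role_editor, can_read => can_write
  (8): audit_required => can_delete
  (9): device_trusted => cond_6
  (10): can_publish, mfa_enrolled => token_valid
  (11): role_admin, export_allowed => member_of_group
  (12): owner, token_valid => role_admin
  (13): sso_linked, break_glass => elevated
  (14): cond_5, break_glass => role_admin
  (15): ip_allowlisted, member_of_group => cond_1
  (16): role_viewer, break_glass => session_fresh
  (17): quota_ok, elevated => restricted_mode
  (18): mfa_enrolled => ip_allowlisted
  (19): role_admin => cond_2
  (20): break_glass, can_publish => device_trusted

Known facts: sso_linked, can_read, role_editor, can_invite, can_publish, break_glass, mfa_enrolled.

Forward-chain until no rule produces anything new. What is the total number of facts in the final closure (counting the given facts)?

24

Round 1: (2) [mfa_enrolled => cond_3]; (7) [role_editor, can_read => can_write]; (10) [can_publish, mfa_enrolled => token_valid]; (13) [sso_linked, break_glass => elevated]; (18) [mfa_enrolled => ip_allowlisted]; (20) [break_glass, can_publish => device_trusted]. Adds cond_3, can_write, token_valid, elevated, ip_allowlisted, device_trusted.
Round 2: (3) [elevated, ip_allowlisted => export_allowed]; (5) [can_write => owner]; (9) [device_trusted => cond_6]. Adds export_allowed, owner, cond_6.
Round 3: (6) [owner => cond_4]; (12) [owner, token_valid => role_admin]. Adds cond_4, role_admin.
Round 4: (11) [role_admin, export_allowed => member_of_group]; (19) [role_admin => cond_2]. Adds member_of_group, cond_2.
Round 5: (1) [member_of_group => admin_console]; (4) [member_of_group => audit_required]; (15) [ip_allowlisted, member_of_group => cond_1]. Adds admin_console, audit_required, cond_1.
Round 6: (8) [audit_required => can_delete]. Adds can_delete.
Closure: {admin_console, audit_required, break_glass, can_delete, can_invite, can_publish, can_read, can_write, cond_1, cond_2, cond_3, cond_4, cond_6, device_trusted, elevated, export_allowed, ip_allowlisted, member_of_group, mfa_enrolled, owner, role_admin, role_editor, sso_linked, token_valid} — 24 facts.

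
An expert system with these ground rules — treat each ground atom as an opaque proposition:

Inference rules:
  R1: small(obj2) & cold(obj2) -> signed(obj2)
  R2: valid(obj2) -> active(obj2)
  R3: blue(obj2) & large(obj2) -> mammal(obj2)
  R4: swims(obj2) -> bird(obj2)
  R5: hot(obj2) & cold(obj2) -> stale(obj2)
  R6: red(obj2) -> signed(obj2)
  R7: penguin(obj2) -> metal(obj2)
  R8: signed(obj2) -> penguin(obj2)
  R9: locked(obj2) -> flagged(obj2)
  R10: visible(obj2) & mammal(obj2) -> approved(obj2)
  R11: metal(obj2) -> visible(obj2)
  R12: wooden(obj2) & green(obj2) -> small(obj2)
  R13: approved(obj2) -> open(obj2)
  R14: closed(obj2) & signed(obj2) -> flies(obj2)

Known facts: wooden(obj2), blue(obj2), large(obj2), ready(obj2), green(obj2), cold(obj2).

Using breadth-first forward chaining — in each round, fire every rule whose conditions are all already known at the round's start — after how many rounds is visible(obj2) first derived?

5

Round 1: R3 [blue(obj2) & large(obj2) -> mammal(obj2)]; R12 [wooden(obj2) & green(obj2) -> small(obj2)]. New: mammal(obj2), small(obj2).
Round 2: R1 [small(obj2) & cold(obj2) -> signed(obj2)]. New: signed(obj2).
Round 3: R8 [signed(obj2) -> penguin(obj2)]. New: penguin(obj2).
Round 4: R7 [penguin(obj2) -> metal(obj2)]. New: metal(obj2).
Round 5: R11 [metal(obj2) -> visible(obj2)]. New: visible(obj2).
visible(obj2) first appears in round 5.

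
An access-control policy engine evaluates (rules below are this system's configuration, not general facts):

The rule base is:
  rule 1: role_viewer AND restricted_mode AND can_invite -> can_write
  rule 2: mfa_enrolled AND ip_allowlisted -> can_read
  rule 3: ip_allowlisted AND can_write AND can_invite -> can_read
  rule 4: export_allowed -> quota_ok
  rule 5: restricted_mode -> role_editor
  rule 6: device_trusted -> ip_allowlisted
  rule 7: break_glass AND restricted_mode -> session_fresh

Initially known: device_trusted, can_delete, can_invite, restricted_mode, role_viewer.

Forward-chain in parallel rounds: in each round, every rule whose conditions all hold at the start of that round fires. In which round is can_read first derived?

2

Round 1: rule 1 [role_viewer AND restricted_mode AND can_invite -> can_write]; rule 5 [restricted_mode -> role_editor]; rule 6 [device_trusted -> ip_allowlisted]. Adds can_write, role_editor, ip_allowlisted.
Round 2: rule 3 [ip_allowlisted AND can_write AND can_invite -> can_read]. Adds can_read.
can_read first appears in round 2.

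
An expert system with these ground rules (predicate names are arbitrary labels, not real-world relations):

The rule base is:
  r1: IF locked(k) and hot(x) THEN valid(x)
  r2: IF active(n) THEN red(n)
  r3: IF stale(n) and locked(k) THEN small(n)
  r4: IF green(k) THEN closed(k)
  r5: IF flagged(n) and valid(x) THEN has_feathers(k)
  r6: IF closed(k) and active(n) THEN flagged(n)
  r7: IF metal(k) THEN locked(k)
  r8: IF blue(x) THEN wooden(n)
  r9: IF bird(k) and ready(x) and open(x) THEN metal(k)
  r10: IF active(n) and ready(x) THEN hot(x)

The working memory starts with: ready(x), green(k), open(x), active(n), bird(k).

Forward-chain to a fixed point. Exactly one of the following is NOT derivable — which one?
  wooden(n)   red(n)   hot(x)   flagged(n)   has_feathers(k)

Round 1 — r2, r4, r9, r10, derive red(n), closed(k), metal(k), hot(x).
Round 2 — r6, r7, derive flagged(n), locked(k).
Round 3 — r1, derive valid(x).
Round 4 — r5, derive has_feathers(k).
Derived: has_feathers(k) (round 4), flagged(n) (round 2), red(n) (round 1), hot(x) (round 1). wooden(n) never appears in any round.

wooden(n)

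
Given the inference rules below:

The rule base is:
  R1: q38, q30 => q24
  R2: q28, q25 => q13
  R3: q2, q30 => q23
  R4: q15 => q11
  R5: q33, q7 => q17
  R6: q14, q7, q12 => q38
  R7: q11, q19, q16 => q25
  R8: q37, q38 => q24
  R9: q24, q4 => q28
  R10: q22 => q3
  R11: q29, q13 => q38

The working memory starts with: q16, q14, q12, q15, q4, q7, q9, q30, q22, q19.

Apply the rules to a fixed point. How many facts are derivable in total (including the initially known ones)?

17

Round 1: R4 [q15 => q11]; R6 [q14, q7, q12 => q38]; R10 [q22 => q3]. Adds q11, q38, q3.
Round 2: R1 [q38, q30 => q24]; R7 [q11, q19, q16 => q25]. Adds q24, q25.
Round 3: R9 [q24, q4 => q28]. Adds q28.
Round 4: R2 [q28, q25 => q13]. Adds q13.
Closure: {q11, q12, q13, q14, q15, q16, q19, q22, q24, q25, q28, q3, q30, q38, q4, q7, q9} — 17 facts.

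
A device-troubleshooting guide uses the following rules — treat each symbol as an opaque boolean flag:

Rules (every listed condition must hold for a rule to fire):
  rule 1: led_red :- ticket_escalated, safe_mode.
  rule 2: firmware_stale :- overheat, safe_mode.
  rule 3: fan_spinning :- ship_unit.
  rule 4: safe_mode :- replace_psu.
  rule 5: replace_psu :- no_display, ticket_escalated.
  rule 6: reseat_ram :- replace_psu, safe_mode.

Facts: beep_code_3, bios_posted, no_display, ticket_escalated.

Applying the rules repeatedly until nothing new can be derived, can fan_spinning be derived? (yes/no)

Round 1: rule 5 [replace_psu :- no_display, ticket_escalated.]. New: replace_psu.
Round 2: rule 4 [safe_mode :- replace_psu.]. New: safe_mode.
Round 3: rule 1 [led_red :- ticket_escalated, safe_mode.]; rule 6 [reseat_ram :- replace_psu, safe_mode.]. New: led_red, reseat_ram.
Fixed point reached. fan_spinning is concluded only by rule 3; rule 3 needs ship_unit (never derived).

no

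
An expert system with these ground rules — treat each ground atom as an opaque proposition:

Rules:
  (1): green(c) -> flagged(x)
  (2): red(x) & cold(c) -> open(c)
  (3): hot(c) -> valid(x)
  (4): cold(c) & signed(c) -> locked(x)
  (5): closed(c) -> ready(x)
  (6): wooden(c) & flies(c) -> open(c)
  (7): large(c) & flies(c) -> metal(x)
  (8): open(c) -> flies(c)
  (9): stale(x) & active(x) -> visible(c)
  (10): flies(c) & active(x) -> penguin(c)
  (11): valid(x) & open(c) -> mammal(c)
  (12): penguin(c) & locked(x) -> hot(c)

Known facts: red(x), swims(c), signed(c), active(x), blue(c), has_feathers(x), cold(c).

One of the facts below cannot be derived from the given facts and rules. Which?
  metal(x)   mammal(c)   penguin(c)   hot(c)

metal(x)

Round 1 fires (2), (4), giving open(c), locked(x).
Round 2 fires (8), giving flies(c).
Round 3 fires (10), giving penguin(c).
Round 4 fires (12), giving hot(c).
Round 5 fires (3), giving valid(x).
Round 6 fires (11), giving mammal(c).
Derived: penguin(c) (round 3), mammal(c) (round 6), hot(c) (round 4). metal(x) never appears in any round.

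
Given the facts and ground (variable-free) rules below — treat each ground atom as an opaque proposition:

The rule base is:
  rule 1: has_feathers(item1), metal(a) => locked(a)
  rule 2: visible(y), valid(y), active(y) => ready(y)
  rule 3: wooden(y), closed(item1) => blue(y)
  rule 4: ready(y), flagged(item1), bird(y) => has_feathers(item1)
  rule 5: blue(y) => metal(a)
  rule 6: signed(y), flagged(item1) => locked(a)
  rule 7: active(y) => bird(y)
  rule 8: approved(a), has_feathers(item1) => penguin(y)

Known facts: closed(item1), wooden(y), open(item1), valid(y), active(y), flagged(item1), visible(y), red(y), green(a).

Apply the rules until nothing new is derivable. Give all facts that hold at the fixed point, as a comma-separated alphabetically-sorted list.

active(y), bird(y), blue(y), closed(item1), flagged(item1), green(a), has_feathers(item1), locked(a), metal(a), open(item1), ready(y), red(y), valid(y), visible(y), wooden(y)

[1] rule 2 [visible(y), valid(y), active(y) => ready(y)]; rule 3 [wooden(y), closed(item1) => blue(y)]; rule 7 [active(y) => bird(y)]. ⇒ new: ready(y), blue(y), bird(y).
[2] rule 4 [ready(y), flagged(item1), bird(y) => has_feathers(item1)]; rule 5 [blue(y) => metal(a)]. ⇒ new: has_feathers(item1), metal(a).
[3] rule 1 [has_feathers(item1), metal(a) => locked(a)]. ⇒ new: locked(a).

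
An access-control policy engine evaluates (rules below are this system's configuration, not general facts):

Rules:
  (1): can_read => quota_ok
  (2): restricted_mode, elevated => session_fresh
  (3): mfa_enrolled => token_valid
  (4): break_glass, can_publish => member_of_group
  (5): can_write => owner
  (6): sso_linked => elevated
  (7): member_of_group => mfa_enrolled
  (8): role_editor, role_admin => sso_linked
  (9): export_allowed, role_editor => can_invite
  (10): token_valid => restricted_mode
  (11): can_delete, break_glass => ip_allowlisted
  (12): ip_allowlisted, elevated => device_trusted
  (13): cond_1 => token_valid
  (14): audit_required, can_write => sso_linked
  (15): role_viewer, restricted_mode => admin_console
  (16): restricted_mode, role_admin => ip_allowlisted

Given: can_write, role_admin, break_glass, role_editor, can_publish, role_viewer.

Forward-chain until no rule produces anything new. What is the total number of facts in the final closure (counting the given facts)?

17

Round 1: (4) [break_glass, can_publish => member_of_group]; (5) [can_write => owner]; (8) [role_editor, role_admin => sso_linked]. Adds member_of_group, owner, sso_linked.
Round 2: (6) [sso_linked => elevated]; (7) [member_of_group => mfa_enrolled]. Adds elevated, mfa_enrolled.
Round 3: (3) [mfa_enrolled => token_valid]. Adds token_valid.
Round 4: (10) [token_valid => restricted_mode]. Adds restricted_mode.
Round 5: (2) [restricted_mode, elevated => session_fresh]; (15) [role_viewer, restricted_mode => admin_console]; (16) [restricted_mode, role_admin => ip_allowlisted]. Adds session_fresh, admin_console, ip_allowlisted.
Round 6: (12) [ip_allowlisted, elevated => device_trusted]. Adds device_trusted.
Closure: {admin_console, break_glass, can_publish, can_write, device_trusted, elevated, ip_allowlisted, member_of_group, mfa_enrolled, owner, restricted_mode, role_admin, role_editor, role_viewer, session_fresh, sso_linked, token_valid} — 17 facts.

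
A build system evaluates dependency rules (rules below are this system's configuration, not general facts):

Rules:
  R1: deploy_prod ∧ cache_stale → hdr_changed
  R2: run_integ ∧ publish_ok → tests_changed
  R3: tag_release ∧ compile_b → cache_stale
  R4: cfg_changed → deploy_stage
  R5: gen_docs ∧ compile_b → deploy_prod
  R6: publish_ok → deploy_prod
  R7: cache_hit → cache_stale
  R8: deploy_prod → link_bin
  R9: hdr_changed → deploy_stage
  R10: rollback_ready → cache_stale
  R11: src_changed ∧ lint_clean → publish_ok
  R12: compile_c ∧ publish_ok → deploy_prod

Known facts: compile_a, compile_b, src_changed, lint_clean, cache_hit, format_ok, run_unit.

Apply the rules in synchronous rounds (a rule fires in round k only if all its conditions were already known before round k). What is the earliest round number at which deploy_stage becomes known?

Round 1 — R7, R11, derive cache_stale, publish_ok.
Round 2 — R6, derive deploy_prod.
Round 3 — R1, R8, derive hdr_changed, link_bin.
Round 4 — R9, derive deploy_stage.
deploy_stage first appears in round 4.

4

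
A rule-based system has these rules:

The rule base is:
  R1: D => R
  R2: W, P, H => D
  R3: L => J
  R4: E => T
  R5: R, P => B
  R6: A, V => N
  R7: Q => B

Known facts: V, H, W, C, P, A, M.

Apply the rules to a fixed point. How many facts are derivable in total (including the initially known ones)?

11

Round 1: R2 [W, P, H => D]; R6 [A, V => N]. Adds D, N.
Round 2: R1 [D => R]. Adds R.
Round 3: R5 [R, P => B]. Adds B.
Closure: {A, B, C, D, H, M, N, P, R, V, W} — 11 facts.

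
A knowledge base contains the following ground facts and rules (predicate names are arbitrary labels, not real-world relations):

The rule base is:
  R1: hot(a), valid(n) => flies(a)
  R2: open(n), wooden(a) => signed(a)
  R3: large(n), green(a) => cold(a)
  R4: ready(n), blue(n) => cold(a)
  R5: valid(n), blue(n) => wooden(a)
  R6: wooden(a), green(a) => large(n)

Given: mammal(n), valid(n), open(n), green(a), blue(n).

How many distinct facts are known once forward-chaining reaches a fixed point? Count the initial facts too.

9

Round 1 fires R5, giving wooden(a).
Round 2 fires R2, R6, giving signed(a), large(n).
Round 3 fires R3, giving cold(a).
Closure: {blue(n), cold(a), green(a), large(n), mammal(n), open(n), signed(a), valid(n), wooden(a)} — 9 facts.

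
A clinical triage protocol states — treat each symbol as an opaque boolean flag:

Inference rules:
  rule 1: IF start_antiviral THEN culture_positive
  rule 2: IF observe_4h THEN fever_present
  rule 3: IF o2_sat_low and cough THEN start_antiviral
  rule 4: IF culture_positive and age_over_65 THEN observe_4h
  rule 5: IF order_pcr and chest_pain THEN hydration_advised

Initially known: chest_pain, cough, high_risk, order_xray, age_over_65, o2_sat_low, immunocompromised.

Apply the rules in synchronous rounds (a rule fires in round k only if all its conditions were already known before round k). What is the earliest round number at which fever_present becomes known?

Round 1: rule 3 [IF o2_sat_low and cough THEN start_antiviral]. New: start_antiviral.
Round 2: rule 1 [IF start_antiviral THEN culture_positive]. New: culture_positive.
Round 3: rule 4 [IF culture_positive and age_over_65 THEN observe_4h]. New: observe_4h.
Round 4: rule 2 [IF observe_4h THEN fever_present]. New: fever_present.
fever_present first appears in round 4.

4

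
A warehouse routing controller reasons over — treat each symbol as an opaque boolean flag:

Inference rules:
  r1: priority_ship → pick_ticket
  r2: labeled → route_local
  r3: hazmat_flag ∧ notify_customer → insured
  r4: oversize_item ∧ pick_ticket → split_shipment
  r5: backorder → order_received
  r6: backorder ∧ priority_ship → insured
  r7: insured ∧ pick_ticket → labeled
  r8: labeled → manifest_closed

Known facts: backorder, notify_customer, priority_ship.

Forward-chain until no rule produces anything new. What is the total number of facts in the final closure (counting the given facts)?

Round 1: r1 [priority_ship → pick_ticket]; r5 [backorder → order_received]; r6 [backorder ∧ priority_ship → insured]. New: pick_ticket, order_received, insured.
Round 2: r7 [insured ∧ pick_ticket → labeled]. New: labeled.
Round 3: r2 [labeled → route_local]; r8 [labeled → manifest_closed]. New: route_local, manifest_closed.
Closure: {backorder, insured, labeled, manifest_closed, notify_customer, order_received, pick_ticket, priority_ship, route_local} — 9 facts.

9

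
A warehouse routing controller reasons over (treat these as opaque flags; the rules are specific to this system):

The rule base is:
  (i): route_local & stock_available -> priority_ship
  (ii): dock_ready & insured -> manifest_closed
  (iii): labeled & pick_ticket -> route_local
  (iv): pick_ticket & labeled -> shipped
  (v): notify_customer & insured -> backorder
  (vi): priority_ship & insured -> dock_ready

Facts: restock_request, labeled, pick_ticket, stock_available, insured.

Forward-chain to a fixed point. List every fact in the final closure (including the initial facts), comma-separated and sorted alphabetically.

Round 1: (iii) [labeled & pick_ticket -> route_local]; (iv) [pick_ticket & labeled -> shipped]. Adds route_local, shipped.
Round 2: (i) [route_local & stock_available -> priority_ship]. Adds priority_ship.
Round 3: (vi) [priority_ship & insured -> dock_ready]. Adds dock_ready.
Round 4: (ii) [dock_ready & insured -> manifest_closed]. Adds manifest_closed.

dock_ready, insured, labeled, manifest_closed, pick_ticket, priority_ship, restock_request, route_local, shipped, stock_available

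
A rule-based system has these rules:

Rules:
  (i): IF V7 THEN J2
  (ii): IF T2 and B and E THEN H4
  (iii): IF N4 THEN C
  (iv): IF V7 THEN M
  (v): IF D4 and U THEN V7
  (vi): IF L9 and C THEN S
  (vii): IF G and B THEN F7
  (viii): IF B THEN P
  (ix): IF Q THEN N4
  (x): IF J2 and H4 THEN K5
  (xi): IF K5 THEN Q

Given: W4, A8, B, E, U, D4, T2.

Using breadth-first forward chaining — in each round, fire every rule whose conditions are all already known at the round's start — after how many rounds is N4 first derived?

5

Round 1 fires (ii), (v), (viii), giving H4, V7, P.
Round 2 fires (i), (iv), giving J2, M.
Round 3 fires (x), giving K5.
Round 4 fires (xi), giving Q.
Round 5 fires (ix), giving N4.
N4 first appears in round 5.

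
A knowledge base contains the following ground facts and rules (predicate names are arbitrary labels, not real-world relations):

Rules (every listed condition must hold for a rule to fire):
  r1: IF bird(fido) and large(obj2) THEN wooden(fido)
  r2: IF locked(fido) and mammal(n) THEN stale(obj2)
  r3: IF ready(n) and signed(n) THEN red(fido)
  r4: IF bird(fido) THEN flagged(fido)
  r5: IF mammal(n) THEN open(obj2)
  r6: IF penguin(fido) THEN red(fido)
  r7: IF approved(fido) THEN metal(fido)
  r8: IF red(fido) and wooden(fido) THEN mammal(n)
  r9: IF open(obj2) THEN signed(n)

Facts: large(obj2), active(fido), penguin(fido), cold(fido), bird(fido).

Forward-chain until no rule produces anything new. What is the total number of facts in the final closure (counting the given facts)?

11

Round 1 — r1, r4, r6, derive wooden(fido), flagged(fido), red(fido).
Round 2 — r8, derive mammal(n).
Round 3 — r5, derive open(obj2).
Round 4 — r9, derive signed(n).
Closure: {active(fido), bird(fido), cold(fido), flagged(fido), large(obj2), mammal(n), open(obj2), penguin(fido), red(fido), signed(n), wooden(fido)} — 11 facts.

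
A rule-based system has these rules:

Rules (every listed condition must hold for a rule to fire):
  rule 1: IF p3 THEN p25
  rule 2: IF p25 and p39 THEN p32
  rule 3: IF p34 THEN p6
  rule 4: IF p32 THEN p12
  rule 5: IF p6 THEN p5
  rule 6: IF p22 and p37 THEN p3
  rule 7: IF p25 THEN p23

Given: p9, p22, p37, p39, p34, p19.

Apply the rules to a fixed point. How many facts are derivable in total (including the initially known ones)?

13

Round 1: rule 3 [IF p34 THEN p6]; rule 6 [IF p22 and p37 THEN p3]. New: p6, p3.
Round 2: rule 1 [IF p3 THEN p25]; rule 5 [IF p6 THEN p5]. New: p25, p5.
Round 3: rule 2 [IF p25 and p39 THEN p32]; rule 7 [IF p25 THEN p23]. New: p32, p23.
Round 4: rule 4 [IF p32 THEN p12]. New: p12.
Closure: {p12, p19, p22, p23, p25, p3, p32, p34, p37, p39, p5, p6, p9} — 13 facts.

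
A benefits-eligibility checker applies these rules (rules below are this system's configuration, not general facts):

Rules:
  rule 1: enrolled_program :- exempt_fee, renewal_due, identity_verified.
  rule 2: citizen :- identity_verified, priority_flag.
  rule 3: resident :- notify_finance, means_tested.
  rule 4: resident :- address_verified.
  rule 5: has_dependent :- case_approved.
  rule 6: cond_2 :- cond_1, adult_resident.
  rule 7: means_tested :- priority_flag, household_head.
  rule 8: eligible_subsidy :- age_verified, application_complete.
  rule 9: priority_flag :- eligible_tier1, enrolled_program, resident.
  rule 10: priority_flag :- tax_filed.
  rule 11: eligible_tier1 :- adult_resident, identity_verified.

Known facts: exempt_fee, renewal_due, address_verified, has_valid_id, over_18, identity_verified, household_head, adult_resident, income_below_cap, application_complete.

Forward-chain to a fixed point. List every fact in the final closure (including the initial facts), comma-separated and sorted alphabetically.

Round 1 — rule 1, rule 4, rule 11, derive enrolled_program, resident, eligible_tier1.
Round 2 — rule 9, derive priority_flag.
Round 3 — rule 2, rule 7, derive citizen, means_tested.

address_verified, adult_resident, application_complete, citizen, eligible_tier1, enrolled_program, exempt_fee, has_valid_id, household_head, identity_verified, income_below_cap, means_tested, over_18, priority_flag, renewal_due, resident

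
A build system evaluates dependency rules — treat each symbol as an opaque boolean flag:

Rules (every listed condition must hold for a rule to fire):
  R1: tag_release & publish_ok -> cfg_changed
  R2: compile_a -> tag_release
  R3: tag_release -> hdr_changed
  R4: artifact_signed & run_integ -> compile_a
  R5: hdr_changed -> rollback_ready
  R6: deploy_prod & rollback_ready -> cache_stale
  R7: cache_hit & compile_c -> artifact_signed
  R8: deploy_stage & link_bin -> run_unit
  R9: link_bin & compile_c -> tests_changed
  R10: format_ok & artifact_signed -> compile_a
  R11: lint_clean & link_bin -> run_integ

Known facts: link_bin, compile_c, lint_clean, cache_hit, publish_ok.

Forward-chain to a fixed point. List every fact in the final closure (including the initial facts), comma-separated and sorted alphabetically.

artifact_signed, cache_hit, cfg_changed, compile_a, compile_c, hdr_changed, link_bin, lint_clean, publish_ok, rollback_ready, run_integ, tag_release, tests_changed

Round 1: R7 [cache_hit & compile_c -> artifact_signed]; R9 [link_bin & compile_c -> tests_changed]; R11 [lint_clean & link_bin -> run_integ]. Adds artifact_signed, tests_changed, run_integ.
Round 2: R4 [artifact_signed & run_integ -> compile_a]. Adds compile_a.
Round 3: R2 [compile_a -> tag_release]. Adds tag_release.
Round 4: R1 [tag_release & publish_ok -> cfg_changed]; R3 [tag_release -> hdr_changed]. Adds cfg_changed, hdr_changed.
Round 5: R5 [hdr_changed -> rollback_ready]. Adds rollback_ready.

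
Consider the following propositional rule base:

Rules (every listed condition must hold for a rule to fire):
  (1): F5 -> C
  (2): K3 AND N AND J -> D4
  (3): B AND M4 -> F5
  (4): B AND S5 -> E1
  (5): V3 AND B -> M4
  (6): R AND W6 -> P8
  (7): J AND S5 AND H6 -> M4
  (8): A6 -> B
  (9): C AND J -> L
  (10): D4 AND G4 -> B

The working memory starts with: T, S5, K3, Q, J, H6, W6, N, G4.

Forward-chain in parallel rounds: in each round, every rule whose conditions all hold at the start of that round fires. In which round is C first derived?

4

Round 1 fires (2), (7), giving D4, M4.
Round 2 fires (10), giving B.
Round 3 fires (3), (4), giving F5, E1.
Round 4 fires (1), giving C.
C first appears in round 4.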